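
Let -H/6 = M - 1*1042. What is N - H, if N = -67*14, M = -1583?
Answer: -16688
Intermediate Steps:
H = 15750 (H = -6*(-1583 - 1*1042) = -6*(-1583 - 1042) = -6*(-2625) = 15750)
N = -938
N - H = -938 - 1*15750 = -938 - 15750 = -16688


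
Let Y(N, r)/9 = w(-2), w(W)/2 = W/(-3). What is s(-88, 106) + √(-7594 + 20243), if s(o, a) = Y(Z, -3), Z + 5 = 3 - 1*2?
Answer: 12 + √12649 ≈ 124.47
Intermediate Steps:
w(W) = -2*W/3 (w(W) = 2*(W/(-3)) = 2*(W*(-⅓)) = 2*(-W/3) = -2*W/3)
Z = -4 (Z = -5 + (3 - 1*2) = -5 + (3 - 2) = -5 + 1 = -4)
Y(N, r) = 12 (Y(N, r) = 9*(-⅔*(-2)) = 9*(4/3) = 12)
s(o, a) = 12
s(-88, 106) + √(-7594 + 20243) = 12 + √(-7594 + 20243) = 12 + √12649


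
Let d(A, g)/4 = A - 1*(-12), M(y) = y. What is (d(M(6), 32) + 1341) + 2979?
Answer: 4392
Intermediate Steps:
d(A, g) = 48 + 4*A (d(A, g) = 4*(A - 1*(-12)) = 4*(A + 12) = 4*(12 + A) = 48 + 4*A)
(d(M(6), 32) + 1341) + 2979 = ((48 + 4*6) + 1341) + 2979 = ((48 + 24) + 1341) + 2979 = (72 + 1341) + 2979 = 1413 + 2979 = 4392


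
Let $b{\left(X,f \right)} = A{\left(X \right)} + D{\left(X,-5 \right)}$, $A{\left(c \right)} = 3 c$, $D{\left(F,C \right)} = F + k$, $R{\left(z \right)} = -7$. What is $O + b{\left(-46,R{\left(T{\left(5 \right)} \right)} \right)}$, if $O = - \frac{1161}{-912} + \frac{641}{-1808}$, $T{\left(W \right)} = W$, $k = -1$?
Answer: $- \frac{395223}{2147} \approx -184.08$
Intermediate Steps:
$O = \frac{1972}{2147}$ ($O = \left(-1161\right) \left(- \frac{1}{912}\right) + 641 \left(- \frac{1}{1808}\right) = \frac{387}{304} - \frac{641}{1808} = \frac{1972}{2147} \approx 0.91849$)
$D{\left(F,C \right)} = -1 + F$ ($D{\left(F,C \right)} = F - 1 = -1 + F$)
$b{\left(X,f \right)} = -1 + 4 X$ ($b{\left(X,f \right)} = 3 X + \left(-1 + X\right) = -1 + 4 X$)
$O + b{\left(-46,R{\left(T{\left(5 \right)} \right)} \right)} = \frac{1972}{2147} + \left(-1 + 4 \left(-46\right)\right) = \frac{1972}{2147} - 185 = - \frac{395223}{2147}$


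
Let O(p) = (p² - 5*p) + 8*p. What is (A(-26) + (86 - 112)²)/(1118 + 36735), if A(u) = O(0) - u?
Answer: 702/37853 ≈ 0.018545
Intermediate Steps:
O(p) = p² + 3*p
A(u) = -u (A(u) = 0*(3 + 0) - u = 0*3 - u = 0 - u = -u)
(A(-26) + (86 - 112)²)/(1118 + 36735) = (-1*(-26) + (86 - 112)²)/(1118 + 36735) = (26 + (-26)²)/37853 = (26 + 676)*(1/37853) = 702*(1/37853) = 702/37853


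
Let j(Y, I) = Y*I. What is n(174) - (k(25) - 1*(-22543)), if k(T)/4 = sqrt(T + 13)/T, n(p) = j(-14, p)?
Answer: -24979 - 4*sqrt(38)/25 ≈ -24980.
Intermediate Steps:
j(Y, I) = I*Y
n(p) = -14*p (n(p) = p*(-14) = -14*p)
k(T) = 4*sqrt(13 + T)/T (k(T) = 4*(sqrt(T + 13)/T) = 4*(sqrt(13 + T)/T) = 4*sqrt(13 + T)/T)
n(174) - (k(25) - 1*(-22543)) = -14*174 - (4*sqrt(13 + 25)/25 - 1*(-22543)) = -2436 - (4*(1/25)*sqrt(38) + 22543) = -2436 - (4*sqrt(38)/25 + 22543) = -2436 - (22543 + 4*sqrt(38)/25) = -2436 + (-22543 - 4*sqrt(38)/25) = -24979 - 4*sqrt(38)/25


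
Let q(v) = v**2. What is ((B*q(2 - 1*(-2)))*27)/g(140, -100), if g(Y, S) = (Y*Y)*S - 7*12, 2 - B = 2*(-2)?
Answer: -648/490021 ≈ -0.0013224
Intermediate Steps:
B = 6 (B = 2 - 2*(-2) = 2 - 1*(-4) = 2 + 4 = 6)
g(Y, S) = -84 + S*Y**2 (g(Y, S) = Y**2*S - 84 = S*Y**2 - 84 = -84 + S*Y**2)
((B*q(2 - 1*(-2)))*27)/g(140, -100) = ((6*(2 - 1*(-2))**2)*27)/(-84 - 100*140**2) = ((6*(2 + 2)**2)*27)/(-84 - 100*19600) = ((6*4**2)*27)/(-84 - 1960000) = ((6*16)*27)/(-1960084) = (96*27)*(-1/1960084) = 2592*(-1/1960084) = -648/490021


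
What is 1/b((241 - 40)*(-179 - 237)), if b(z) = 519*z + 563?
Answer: -1/43396141 ≈ -2.3044e-8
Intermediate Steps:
b(z) = 563 + 519*z
1/b((241 - 40)*(-179 - 237)) = 1/(563 + 519*((241 - 40)*(-179 - 237))) = 1/(563 + 519*(201*(-416))) = 1/(563 + 519*(-83616)) = 1/(563 - 43396704) = 1/(-43396141) = -1/43396141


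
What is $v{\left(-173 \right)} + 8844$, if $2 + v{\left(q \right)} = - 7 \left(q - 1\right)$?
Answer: $10060$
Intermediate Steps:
$v{\left(q \right)} = 5 - 7 q$ ($v{\left(q \right)} = -2 - 7 \left(q - 1\right) = -2 - 7 \left(-1 + q\right) = -2 - \left(-7 + 7 q\right) = 5 - 7 q$)
$v{\left(-173 \right)} + 8844 = \left(5 - -1211\right) + 8844 = \left(5 + 1211\right) + 8844 = 1216 + 8844 = 10060$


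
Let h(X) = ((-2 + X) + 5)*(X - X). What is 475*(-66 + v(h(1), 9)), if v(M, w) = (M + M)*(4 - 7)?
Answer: -31350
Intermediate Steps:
h(X) = 0 (h(X) = (3 + X)*0 = 0)
v(M, w) = -6*M (v(M, w) = (2*M)*(-3) = -6*M)
475*(-66 + v(h(1), 9)) = 475*(-66 - 6*0) = 475*(-66 + 0) = 475*(-66) = -31350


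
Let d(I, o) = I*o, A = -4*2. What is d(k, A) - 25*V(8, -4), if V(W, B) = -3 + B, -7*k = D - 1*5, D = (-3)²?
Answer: 1257/7 ≈ 179.57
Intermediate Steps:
D = 9
k = -4/7 (k = -(9 - 1*5)/7 = -(9 - 5)/7 = -⅐*4 = -4/7 ≈ -0.57143)
A = -8
d(k, A) - 25*V(8, -4) = -4/7*(-8) - 25*(-3 - 4) = 32/7 - 25*(-7) = 32/7 + 175 = 1257/7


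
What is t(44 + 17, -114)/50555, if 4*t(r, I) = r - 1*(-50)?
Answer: 111/202220 ≈ 0.00054891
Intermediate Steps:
t(r, I) = 25/2 + r/4 (t(r, I) = (r - 1*(-50))/4 = (r + 50)/4 = (50 + r)/4 = 25/2 + r/4)
t(44 + 17, -114)/50555 = (25/2 + (44 + 17)/4)/50555 = (25/2 + (¼)*61)*(1/50555) = (25/2 + 61/4)*(1/50555) = (111/4)*(1/50555) = 111/202220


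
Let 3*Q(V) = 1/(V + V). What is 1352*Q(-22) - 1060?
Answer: -35318/33 ≈ -1070.2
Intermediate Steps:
Q(V) = 1/(6*V) (Q(V) = 1/(3*(V + V)) = 1/(3*((2*V))) = (1/(2*V))/3 = 1/(6*V))
1352*Q(-22) - 1060 = 1352*((⅙)/(-22)) - 1060 = 1352*((⅙)*(-1/22)) - 1060 = 1352*(-1/132) - 1060 = -338/33 - 1060 = -35318/33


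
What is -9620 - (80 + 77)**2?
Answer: -34269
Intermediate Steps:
-9620 - (80 + 77)**2 = -9620 - 1*157**2 = -9620 - 1*24649 = -9620 - 24649 = -34269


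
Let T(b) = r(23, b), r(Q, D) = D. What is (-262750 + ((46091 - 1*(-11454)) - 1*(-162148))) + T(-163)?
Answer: -43220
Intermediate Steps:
T(b) = b
(-262750 + ((46091 - 1*(-11454)) - 1*(-162148))) + T(-163) = (-262750 + ((46091 - 1*(-11454)) - 1*(-162148))) - 163 = (-262750 + ((46091 + 11454) + 162148)) - 163 = (-262750 + (57545 + 162148)) - 163 = (-262750 + 219693) - 163 = -43057 - 163 = -43220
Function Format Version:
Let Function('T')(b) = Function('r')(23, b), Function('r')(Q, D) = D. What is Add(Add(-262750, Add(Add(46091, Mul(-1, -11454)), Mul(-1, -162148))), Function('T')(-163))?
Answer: -43220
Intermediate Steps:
Function('T')(b) = b
Add(Add(-262750, Add(Add(46091, Mul(-1, -11454)), Mul(-1, -162148))), Function('T')(-163)) = Add(Add(-262750, Add(Add(46091, Mul(-1, -11454)), Mul(-1, -162148))), -163) = Add(Add(-262750, Add(Add(46091, 11454), 162148)), -163) = Add(Add(-262750, Add(57545, 162148)), -163) = Add(Add(-262750, 219693), -163) = Add(-43057, -163) = -43220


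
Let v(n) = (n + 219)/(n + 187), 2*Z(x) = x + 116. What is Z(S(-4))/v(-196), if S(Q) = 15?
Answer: -1179/46 ≈ -25.630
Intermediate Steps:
Z(x) = 58 + x/2 (Z(x) = (x + 116)/2 = (116 + x)/2 = 58 + x/2)
v(n) = (219 + n)/(187 + n)
Z(S(-4))/v(-196) = (58 + (1/2)*15)/(((219 - 196)/(187 - 196))) = (58 + 15/2)/((23/(-9))) = 131/(2*((-1/9*23))) = 131/(2*(-23/9)) = (131/2)*(-9/23) = -1179/46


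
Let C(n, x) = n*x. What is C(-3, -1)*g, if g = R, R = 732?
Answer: 2196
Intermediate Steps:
g = 732
C(-3, -1)*g = -3*(-1)*732 = 3*732 = 2196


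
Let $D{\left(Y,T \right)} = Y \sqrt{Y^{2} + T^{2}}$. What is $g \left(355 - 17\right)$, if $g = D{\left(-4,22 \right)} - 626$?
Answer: $-211588 - 13520 \sqrt{5} \approx -2.4182 \cdot 10^{5}$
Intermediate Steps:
$D{\left(Y,T \right)} = Y \sqrt{T^{2} + Y^{2}}$
$g = -626 - 40 \sqrt{5}$ ($g = - 4 \sqrt{22^{2} + \left(-4\right)^{2}} - 626 = - 4 \sqrt{484 + 16} - 626 = - 4 \sqrt{500} - 626 = - 4 \cdot 10 \sqrt{5} - 626 = - 40 \sqrt{5} - 626 = -626 - 40 \sqrt{5} \approx -715.44$)
$g \left(355 - 17\right) = \left(-626 - 40 \sqrt{5}\right) \left(355 - 17\right) = \left(-626 - 40 \sqrt{5}\right) 338 = -211588 - 13520 \sqrt{5}$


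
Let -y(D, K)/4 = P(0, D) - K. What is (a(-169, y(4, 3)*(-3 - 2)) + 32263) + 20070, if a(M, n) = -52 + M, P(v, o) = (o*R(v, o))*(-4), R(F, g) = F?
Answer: 52112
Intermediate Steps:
P(v, o) = -4*o*v (P(v, o) = (o*v)*(-4) = -4*o*v)
y(D, K) = 4*K (y(D, K) = -4*(-4*D*0 - K) = -4*(0 - K) = -(-4)*K = 4*K)
(a(-169, y(4, 3)*(-3 - 2)) + 32263) + 20070 = ((-52 - 169) + 32263) + 20070 = (-221 + 32263) + 20070 = 32042 + 20070 = 52112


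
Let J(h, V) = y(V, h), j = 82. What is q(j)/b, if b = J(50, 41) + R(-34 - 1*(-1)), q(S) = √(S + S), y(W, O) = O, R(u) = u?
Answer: 2*√41/17 ≈ 0.75331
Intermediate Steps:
J(h, V) = h
q(S) = √2*√S (q(S) = √(2*S) = √2*√S)
b = 17 (b = 50 + (-34 - 1*(-1)) = 50 + (-34 + 1) = 50 - 33 = 17)
q(j)/b = (√2*√82)/17 = (2*√41)*(1/17) = 2*√41/17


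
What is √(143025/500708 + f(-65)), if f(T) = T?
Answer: I*√4056109705115/250354 ≈ 8.0445*I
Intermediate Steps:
√(143025/500708 + f(-65)) = √(143025/500708 - 65) = √(-32402995/500708) = I*√4056109705115/250354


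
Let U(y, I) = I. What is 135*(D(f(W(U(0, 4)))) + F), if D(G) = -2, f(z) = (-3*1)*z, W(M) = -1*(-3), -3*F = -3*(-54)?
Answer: -7560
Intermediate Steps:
F = -54 (F = -(-1)*(-54) = -⅓*162 = -54)
W(M) = 3
f(z) = -3*z
135*(D(f(W(U(0, 4)))) + F) = 135*(-2 - 54) = 135*(-56) = -7560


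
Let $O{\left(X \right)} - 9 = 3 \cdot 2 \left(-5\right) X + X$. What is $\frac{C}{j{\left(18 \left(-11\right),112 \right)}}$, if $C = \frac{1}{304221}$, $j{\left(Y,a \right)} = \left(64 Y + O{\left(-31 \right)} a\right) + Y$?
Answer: $\frac{1}{27022734546} \approx 3.7006 \cdot 10^{-11}$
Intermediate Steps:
$O{\left(X \right)} = 9 - 29 X$ ($O{\left(X \right)} = 9 + \left(3 \cdot 2 \left(-5\right) X + X\right) = 9 + \left(6 \left(-5\right) X + X\right) = 9 + \left(- 30 X + X\right) = 9 - 29 X$)
$j{\left(Y,a \right)} = 65 Y + 908 a$ ($j{\left(Y,a \right)} = \left(64 Y + \left(9 - -899\right) a\right) + Y = \left(64 Y + \left(9 + 899\right) a\right) + Y = \left(64 Y + 908 a\right) + Y = 65 Y + 908 a$)
$C = \frac{1}{304221} \approx 3.2871 \cdot 10^{-6}$
$\frac{C}{j{\left(18 \left(-11\right),112 \right)}} = \frac{1}{304221 \left(65 \cdot 18 \left(-11\right) + 908 \cdot 112\right)} = \frac{1}{304221 \left(65 \left(-198\right) + 101696\right)} = \frac{1}{304221 \left(-12870 + 101696\right)} = \frac{1}{304221 \cdot 88826} = \frac{1}{304221} \cdot \frac{1}{88826} = \frac{1}{27022734546}$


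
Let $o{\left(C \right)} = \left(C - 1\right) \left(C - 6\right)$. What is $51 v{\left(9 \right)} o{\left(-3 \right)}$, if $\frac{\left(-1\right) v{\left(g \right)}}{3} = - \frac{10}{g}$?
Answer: $6120$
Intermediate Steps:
$o{\left(C \right)} = \left(-1 + C\right) \left(-6 + C\right)$
$v{\left(g \right)} = \frac{30}{g}$ ($v{\left(g \right)} = - 3 \left(- \frac{10}{g}\right) = \frac{30}{g}$)
$51 v{\left(9 \right)} o{\left(-3 \right)} = 51 \cdot \frac{30}{9} \left(6 + \left(-3\right)^{2} - -21\right) = 51 \cdot 30 \cdot \frac{1}{9} \left(6 + 9 + 21\right) = 51 \cdot \frac{10}{3} \cdot 36 = 170 \cdot 36 = 6120$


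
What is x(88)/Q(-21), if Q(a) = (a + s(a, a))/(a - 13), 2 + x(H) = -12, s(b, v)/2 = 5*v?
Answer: -68/33 ≈ -2.0606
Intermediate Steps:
s(b, v) = 10*v (s(b, v) = 2*(5*v) = 10*v)
x(H) = -14 (x(H) = -2 - 12 = -14)
Q(a) = 11*a/(-13 + a) (Q(a) = (a + 10*a)/(a - 13) = (11*a)/(-13 + a) = 11*a/(-13 + a))
x(88)/Q(-21) = -14/(11*(-21)/(-13 - 21)) = -14/(11*(-21)/(-34)) = -14/(11*(-21)*(-1/34)) = -14/231/34 = -14*34/231 = -68/33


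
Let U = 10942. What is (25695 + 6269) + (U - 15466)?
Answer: 27440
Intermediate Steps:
(25695 + 6269) + (U - 15466) = (25695 + 6269) + (10942 - 15466) = 31964 - 4524 = 27440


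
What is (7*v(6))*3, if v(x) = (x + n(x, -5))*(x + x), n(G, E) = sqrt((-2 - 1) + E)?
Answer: 1512 + 504*I*sqrt(2) ≈ 1512.0 + 712.76*I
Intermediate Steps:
n(G, E) = sqrt(-3 + E)
v(x) = 2*x*(x + 2*I*sqrt(2)) (v(x) = (x + sqrt(-3 - 5))*(x + x) = (x + sqrt(-8))*(2*x) = (x + 2*I*sqrt(2))*(2*x) = 2*x*(x + 2*I*sqrt(2)))
(7*v(6))*3 = (7*(2*6*(6 + 2*I*sqrt(2))))*3 = (7*(72 + 24*I*sqrt(2)))*3 = (504 + 168*I*sqrt(2))*3 = 1512 + 504*I*sqrt(2)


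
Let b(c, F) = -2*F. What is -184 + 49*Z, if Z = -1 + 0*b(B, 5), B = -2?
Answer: -233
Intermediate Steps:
Z = -1 (Z = -1 + 0*(-2*5) = -1 + 0*(-10) = -1 + 0 = -1)
-184 + 49*Z = -184 + 49*(-1) = -184 - 49 = -233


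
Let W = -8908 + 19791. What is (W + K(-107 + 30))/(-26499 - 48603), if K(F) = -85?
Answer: -5399/37551 ≈ -0.14378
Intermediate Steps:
W = 10883
(W + K(-107 + 30))/(-26499 - 48603) = (10883 - 85)/(-26499 - 48603) = 10798/(-75102) = 10798*(-1/75102) = -5399/37551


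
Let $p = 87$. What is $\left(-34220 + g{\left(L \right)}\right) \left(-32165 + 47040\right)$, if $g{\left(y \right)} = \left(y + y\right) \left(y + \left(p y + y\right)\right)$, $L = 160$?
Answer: $67273377500$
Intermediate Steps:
$g{\left(y \right)} = 178 y^{2}$ ($g{\left(y \right)} = \left(y + y\right) \left(y + \left(87 y + y\right)\right) = 2 y \left(y + 88 y\right) = 2 y 89 y = 178 y^{2}$)
$\left(-34220 + g{\left(L \right)}\right) \left(-32165 + 47040\right) = \left(-34220 + 178 \cdot 160^{2}\right) \left(-32165 + 47040\right) = \left(-34220 + 178 \cdot 25600\right) 14875 = \left(-34220 + 4556800\right) 14875 = 4522580 \cdot 14875 = 67273377500$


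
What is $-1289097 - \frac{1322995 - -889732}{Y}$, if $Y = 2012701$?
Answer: $- \frac{2594569033724}{2012701} \approx -1.2891 \cdot 10^{6}$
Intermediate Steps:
$-1289097 - \frac{1322995 - -889732}{Y} = -1289097 - \frac{1322995 - -889732}{2012701} = -1289097 - \left(1322995 + 889732\right) \frac{1}{2012701} = -1289097 - 2212727 \cdot \frac{1}{2012701} = -1289097 - \frac{2212727}{2012701} = - \frac{2594569033724}{2012701}$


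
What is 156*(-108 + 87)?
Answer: -3276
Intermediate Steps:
156*(-108 + 87) = 156*(-21) = -3276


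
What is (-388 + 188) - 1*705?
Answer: -905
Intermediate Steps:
(-388 + 188) - 1*705 = -200 - 705 = -905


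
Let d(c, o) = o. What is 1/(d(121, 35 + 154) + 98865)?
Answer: 1/99054 ≈ 1.0096e-5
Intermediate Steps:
1/(d(121, 35 + 154) + 98865) = 1/((35 + 154) + 98865) = 1/(189 + 98865) = 1/99054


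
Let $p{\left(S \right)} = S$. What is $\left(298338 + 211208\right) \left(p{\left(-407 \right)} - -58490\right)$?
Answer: $29595960318$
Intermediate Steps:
$\left(298338 + 211208\right) \left(p{\left(-407 \right)} - -58490\right) = \left(298338 + 211208\right) \left(-407 - -58490\right) = 509546 \left(-407 + \left(58608 - 118\right)\right) = 509546 \left(-407 + 58490\right) = 509546 \cdot 58083 = 29595960318$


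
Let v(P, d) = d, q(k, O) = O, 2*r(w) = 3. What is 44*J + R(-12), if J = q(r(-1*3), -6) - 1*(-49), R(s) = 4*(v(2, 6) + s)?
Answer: 1868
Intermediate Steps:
r(w) = 3/2 (r(w) = (½)*3 = 3/2)
R(s) = 24 + 4*s (R(s) = 4*(6 + s) = 24 + 4*s)
J = 43 (J = -6 - 1*(-49) = -6 + 49 = 43)
44*J + R(-12) = 44*43 + (24 + 4*(-12)) = 1892 + (24 - 48) = 1892 - 24 = 1868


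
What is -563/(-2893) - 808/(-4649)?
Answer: 4954931/13449557 ≈ 0.36841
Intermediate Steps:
-563/(-2893) - 808/(-4649) = -563*(-1/2893) - 808*(-1/4649) = 563/2893 + 808/4649 = 4954931/13449557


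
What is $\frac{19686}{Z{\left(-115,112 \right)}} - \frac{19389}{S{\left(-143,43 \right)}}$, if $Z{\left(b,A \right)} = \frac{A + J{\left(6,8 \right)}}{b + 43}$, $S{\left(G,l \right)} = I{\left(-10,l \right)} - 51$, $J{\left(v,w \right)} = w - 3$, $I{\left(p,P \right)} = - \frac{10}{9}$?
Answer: $- \frac{71593359}{6097} \approx -11742.0$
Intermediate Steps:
$I{\left(p,P \right)} = - \frac{10}{9}$ ($I{\left(p,P \right)} = \left(-10\right) \frac{1}{9} = - \frac{10}{9}$)
$J{\left(v,w \right)} = -3 + w$ ($J{\left(v,w \right)} = w - 3 = -3 + w$)
$S{\left(G,l \right)} = - \frac{469}{9}$ ($S{\left(G,l \right)} = - \frac{10}{9} - 51 = - \frac{469}{9}$)
$Z{\left(b,A \right)} = \frac{5 + A}{43 + b}$ ($Z{\left(b,A \right)} = \frac{A + \left(-3 + 8\right)}{b + 43} = \frac{A + 5}{43 + b} = \frac{5 + A}{43 + b}$)
$\frac{19686}{Z{\left(-115,112 \right)}} - \frac{19389}{S{\left(-143,43 \right)}} = \frac{19686}{\frac{1}{43 - 115} \left(5 + 112\right)} - \frac{19389}{- \frac{469}{9}} = \frac{19686}{\frac{1}{-72} \cdot 117} - - \frac{174501}{469} = \frac{19686}{\left(- \frac{1}{72}\right) 117} + \frac{174501}{469} = \frac{19686}{- \frac{13}{8}} + \frac{174501}{469} = 19686 \left(- \frac{8}{13}\right) + \frac{174501}{469} = - \frac{157488}{13} + \frac{174501}{469} = - \frac{71593359}{6097}$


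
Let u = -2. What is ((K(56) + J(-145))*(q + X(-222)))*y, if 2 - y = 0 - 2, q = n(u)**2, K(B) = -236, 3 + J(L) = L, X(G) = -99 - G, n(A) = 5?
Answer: -227328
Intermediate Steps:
J(L) = -3 + L
q = 25 (q = 5**2 = 25)
y = 4 (y = 2 - (0 - 2) = 2 - 1*(-2) = 2 + 2 = 4)
((K(56) + J(-145))*(q + X(-222)))*y = ((-236 + (-3 - 145))*(25 + (-99 - 1*(-222))))*4 = ((-236 - 148)*(25 + (-99 + 222)))*4 = -384*(25 + 123)*4 = -384*148*4 = -56832*4 = -227328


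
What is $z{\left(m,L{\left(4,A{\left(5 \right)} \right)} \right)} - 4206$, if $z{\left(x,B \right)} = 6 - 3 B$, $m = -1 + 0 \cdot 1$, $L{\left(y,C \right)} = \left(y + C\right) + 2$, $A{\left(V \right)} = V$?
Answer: $-4233$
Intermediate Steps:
$L{\left(y,C \right)} = 2 + C + y$ ($L{\left(y,C \right)} = \left(C + y\right) + 2 = 2 + C + y$)
$m = -1$ ($m = -1 + 0 = -1$)
$z{\left(m,L{\left(4,A{\left(5 \right)} \right)} \right)} - 4206 = \left(6 - 3 \left(2 + 5 + 4\right)\right) - 4206 = \left(6 - 33\right) - 4206 = -27 - 4206 = -4233$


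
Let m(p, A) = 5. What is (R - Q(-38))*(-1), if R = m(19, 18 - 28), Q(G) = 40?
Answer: 35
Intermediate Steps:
R = 5
(R - Q(-38))*(-1) = (5 - 1*40)*(-1) = (5 - 40)*(-1) = -35*(-1) = 35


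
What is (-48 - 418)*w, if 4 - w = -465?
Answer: -218554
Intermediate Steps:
w = 469 (w = 4 - 1*(-465) = 4 + 465 = 469)
(-48 - 418)*w = (-48 - 418)*469 = -466*469 = -218554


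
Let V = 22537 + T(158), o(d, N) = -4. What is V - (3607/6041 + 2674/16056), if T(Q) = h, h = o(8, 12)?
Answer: 1092749202071/48497148 ≈ 22532.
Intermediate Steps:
h = -4
T(Q) = -4
V = 22533 (V = 22537 - 4 = 22533)
V - (3607/6041 + 2674/16056) = 22533 - (3607/6041 + 2674/16056) = 22533 - (3607*(1/6041) + 2674*(1/16056)) = 22533 - (3607/6041 + 1337/8028) = 22533 - 1*37033813/48497148 = 22533 - 37033813/48497148 = 1092749202071/48497148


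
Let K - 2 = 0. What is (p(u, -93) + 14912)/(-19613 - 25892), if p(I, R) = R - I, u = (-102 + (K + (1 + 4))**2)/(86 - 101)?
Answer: -222232/682575 ≈ -0.32558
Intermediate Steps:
K = 2 (K = 2 + 0 = 2)
u = 53/15 (u = (-102 + (2 + (1 + 4))**2)/(86 - 101) = (-102 + (2 + 5)**2)/(-15) = (-102 + 7**2)*(-1/15) = (-102 + 49)*(-1/15) = -53*(-1/15) = 53/15 ≈ 3.5333)
(p(u, -93) + 14912)/(-19613 - 25892) = ((-93 - 1*53/15) + 14912)/(-19613 - 25892) = ((-93 - 53/15) + 14912)/(-45505) = (-1448/15 + 14912)*(-1/45505) = (222232/15)*(-1/45505) = -222232/682575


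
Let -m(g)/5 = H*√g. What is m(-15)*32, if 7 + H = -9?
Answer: 2560*I*√15 ≈ 9914.8*I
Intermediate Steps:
H = -16 (H = -7 - 9 = -16)
m(g) = 80*√g (m(g) = -(-80)*√g = 80*√g)
m(-15)*32 = (80*√(-15))*32 = (80*(I*√15))*32 = (80*I*√15)*32 = 2560*I*√15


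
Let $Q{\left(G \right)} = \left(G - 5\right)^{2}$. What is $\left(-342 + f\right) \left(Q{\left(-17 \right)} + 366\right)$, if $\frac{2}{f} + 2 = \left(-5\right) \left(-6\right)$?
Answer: $- \frac{2034475}{7} \approx -2.9064 \cdot 10^{5}$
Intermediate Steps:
$Q{\left(G \right)} = \left(-5 + G\right)^{2}$
$f = \frac{1}{14}$ ($f = \frac{2}{-2 - -30} = \frac{2}{-2 + 30} = \frac{2}{28} = 2 \cdot \frac{1}{28} = \frac{1}{14} \approx 0.071429$)
$\left(-342 + f\right) \left(Q{\left(-17 \right)} + 366\right) = \left(-342 + \frac{1}{14}\right) \left(\left(-5 - 17\right)^{2} + 366\right) = - \frac{4787 \left(\left(-22\right)^{2} + 366\right)}{14} = - \frac{4787 \left(484 + 366\right)}{14} = \left(- \frac{4787}{14}\right) 850 = - \frac{2034475}{7}$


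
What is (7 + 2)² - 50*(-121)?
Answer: 6131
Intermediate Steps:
(7 + 2)² - 50*(-121) = 9² + 6050 = 81 + 6050 = 6131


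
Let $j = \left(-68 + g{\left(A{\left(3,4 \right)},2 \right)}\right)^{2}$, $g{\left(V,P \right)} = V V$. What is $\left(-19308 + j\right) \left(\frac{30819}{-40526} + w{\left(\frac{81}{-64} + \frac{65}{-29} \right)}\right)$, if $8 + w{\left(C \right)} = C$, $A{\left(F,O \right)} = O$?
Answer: $\frac{1915092587373}{9402032} \approx 2.0369 \cdot 10^{5}$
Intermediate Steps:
$g{\left(V,P \right)} = V^{2}$
$w{\left(C \right)} = -8 + C$
$j = 2704$ ($j = \left(-68 + 4^{2}\right)^{2} = \left(-68 + 16\right)^{2} = \left(-52\right)^{2} = 2704$)
$\left(-19308 + j\right) \left(\frac{30819}{-40526} + w{\left(\frac{81}{-64} + \frac{65}{-29} \right)}\right) = \left(-19308 + 2704\right) \left(\frac{30819}{-40526} + \left(-8 + \left(\frac{81}{-64} + \frac{65}{-29}\right)\right)\right) = - 16604 \left(30819 \left(- \frac{1}{40526}\right) + \left(-8 + \left(81 \left(- \frac{1}{64}\right) + 65 \left(- \frac{1}{29}\right)\right)\right)\right) = - 16604 \left(- \frac{30819}{40526} - \frac{21357}{1856}\right) = \left(-16604\right) \left(- \frac{461356923}{37608128}\right) = \frac{1915092587373}{9402032}$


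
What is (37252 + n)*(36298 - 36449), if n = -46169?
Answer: 1346467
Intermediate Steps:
(37252 + n)*(36298 - 36449) = (37252 - 46169)*(36298 - 36449) = -8917*(-151) = 1346467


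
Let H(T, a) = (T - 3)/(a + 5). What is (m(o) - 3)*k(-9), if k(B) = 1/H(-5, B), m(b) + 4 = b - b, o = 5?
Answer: -7/2 ≈ -3.5000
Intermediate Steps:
H(T, a) = (-3 + T)/(5 + a)
m(b) = -4 (m(b) = -4 + (b - b) = -4 + 0 = -4)
k(B) = -5/8 - B/8 (k(B) = 1/((-3 - 5)/(5 + B)) = 1/(-8/(5 + B)) = -5/8 - B/8)
(m(o) - 3)*k(-9) = (-4 - 3)*(-5/8 - 1/8*(-9)) = -7*(-5/8 + 9/8) = -7*1/2 = -7/2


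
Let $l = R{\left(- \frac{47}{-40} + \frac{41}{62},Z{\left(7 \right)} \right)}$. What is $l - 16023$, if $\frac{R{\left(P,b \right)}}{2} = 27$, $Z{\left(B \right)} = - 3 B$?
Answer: $-15969$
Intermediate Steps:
$R{\left(P,b \right)} = 54$ ($R{\left(P,b \right)} = 2 \cdot 27 = 54$)
$l = 54$
$l - 16023 = 54 - 16023 = -15969$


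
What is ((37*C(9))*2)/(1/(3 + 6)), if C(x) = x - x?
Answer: 0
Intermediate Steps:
C(x) = 0
((37*C(9))*2)/(1/(3 + 6)) = ((37*0)*2)/(1/(3 + 6)) = (0*2)/(1/9) = 0/(⅑) = 0*9 = 0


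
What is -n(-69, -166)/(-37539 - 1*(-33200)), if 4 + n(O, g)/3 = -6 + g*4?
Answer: -2022/4339 ≈ -0.46601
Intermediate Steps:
n(O, g) = -30 + 12*g (n(O, g) = -12 + 3*(-6 + g*4) = -12 + 3*(-6 + 4*g) = -12 + (-18 + 12*g) = -30 + 12*g)
-n(-69, -166)/(-37539 - 1*(-33200)) = -(-30 + 12*(-166))/(-37539 - 1*(-33200)) = -(-30 - 1992)/(-37539 + 33200) = -(-2022)/(-4339) = -(-2022)*(-1)/4339 = -1*2022/4339 = -2022/4339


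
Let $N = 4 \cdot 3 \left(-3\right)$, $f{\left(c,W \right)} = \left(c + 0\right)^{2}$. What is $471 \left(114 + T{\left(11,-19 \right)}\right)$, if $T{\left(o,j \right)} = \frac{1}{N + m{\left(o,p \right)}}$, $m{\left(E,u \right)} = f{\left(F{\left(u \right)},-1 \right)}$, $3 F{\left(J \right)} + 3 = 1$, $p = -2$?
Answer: $\frac{17177841}{320} \approx 53681.0$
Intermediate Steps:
$F{\left(J \right)} = - \frac{2}{3}$ ($F{\left(J \right)} = -1 + \frac{1}{3} \cdot 1 = -1 + \frac{1}{3} = - \frac{2}{3}$)
$f{\left(c,W \right)} = c^{2}$
$m{\left(E,u \right)} = \frac{4}{9}$ ($m{\left(E,u \right)} = \left(- \frac{2}{3}\right)^{2} = \frac{4}{9}$)
$N = -36$ ($N = 12 \left(-3\right) = -36$)
$T{\left(o,j \right)} = - \frac{9}{320}$ ($T{\left(o,j \right)} = \frac{1}{-36 + \frac{4}{9}} = \frac{1}{- \frac{320}{9}} = - \frac{9}{320}$)
$471 \left(114 + T{\left(11,-19 \right)}\right) = 471 \left(114 - \frac{9}{320}\right) = 471 \cdot \frac{36471}{320} = \frac{17177841}{320}$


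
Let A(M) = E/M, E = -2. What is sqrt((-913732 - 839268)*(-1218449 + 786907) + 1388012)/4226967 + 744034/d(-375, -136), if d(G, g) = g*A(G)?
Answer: -139506375/136 + 2*sqrt(189123628503)/4226967 ≈ -1.0258e+6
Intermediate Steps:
A(M) = -2/M
d(G, g) = -2*g/G (d(G, g) = g*(-2/G) = -2*g/G)
sqrt((-913732 - 839268)*(-1218449 + 786907) + 1388012)/4226967 + 744034/d(-375, -136) = sqrt((-913732 - 839268)*(-1218449 + 786907) + 1388012)/4226967 + 744034/((-2*(-136)/(-375))) = sqrt(-1753000*(-431542) + 1388012)*(1/4226967) + 744034/((-2*(-136)*(-1/375))) = sqrt(756493126000 + 1388012)*(1/4226967) + 744034/(-272/375) = sqrt(756494514012)*(1/4226967) + 744034*(-375/272) = (2*sqrt(189123628503))*(1/4226967) - 139506375/136 = 2*sqrt(189123628503)/4226967 - 139506375/136 = -139506375/136 + 2*sqrt(189123628503)/4226967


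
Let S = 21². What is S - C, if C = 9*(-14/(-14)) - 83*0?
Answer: 432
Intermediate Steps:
S = 441
C = 9 (C = 9*(-14*(-1/14)) + 0 = 9*1 + 0 = 9 + 0 = 9)
S - C = 441 - 1*9 = 441 - 9 = 432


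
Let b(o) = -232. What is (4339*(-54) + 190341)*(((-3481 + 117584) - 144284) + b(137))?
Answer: 1337107545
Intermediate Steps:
(4339*(-54) + 190341)*(((-3481 + 117584) - 144284) + b(137)) = (4339*(-54) + 190341)*(((-3481 + 117584) - 144284) - 232) = (-234306 + 190341)*((114103 - 144284) - 232) = -43965*(-30181 - 232) = -43965*(-30413) = 1337107545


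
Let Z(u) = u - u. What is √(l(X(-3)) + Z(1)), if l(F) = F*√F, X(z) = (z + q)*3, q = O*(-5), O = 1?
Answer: 4*2^(¼)*3^(¾)*√(-I) ≈ 7.6673 - 7.6673*I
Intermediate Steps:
q = -5 (q = 1*(-5) = -5)
Z(u) = 0
X(z) = -15 + 3*z (X(z) = (z - 5)*3 = (-5 + z)*3 = -15 + 3*z)
l(F) = F^(3/2)
√(l(X(-3)) + Z(1)) = √((-15 + 3*(-3))^(3/2) + 0) = √((-15 - 9)^(3/2) + 0) = √((-24)^(3/2) + 0) = √(-48*I*√6 + 0) = √(-48*I*√6) = 4*2^(¼)*3^(¾)*√(-I)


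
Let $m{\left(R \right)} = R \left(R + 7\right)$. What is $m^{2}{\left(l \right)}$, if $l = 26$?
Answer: $736164$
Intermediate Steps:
$m{\left(R \right)} = R \left(7 + R\right)$
$m^{2}{\left(l \right)} = \left(26 \left(7 + 26\right)\right)^{2} = \left(26 \cdot 33\right)^{2} = 858^{2} = 736164$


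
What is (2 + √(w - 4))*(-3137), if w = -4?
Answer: -6274 - 6274*I*√2 ≈ -6274.0 - 8872.8*I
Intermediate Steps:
(2 + √(w - 4))*(-3137) = (2 + √(-4 - 4))*(-3137) = (2 + √(-8))*(-3137) = (2 + 2*I*√2)*(-3137) = -6274 - 6274*I*√2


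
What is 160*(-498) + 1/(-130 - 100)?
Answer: -18326401/230 ≈ -79680.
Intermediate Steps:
160*(-498) + 1/(-130 - 100) = -79680 + 1/(-230) = -79680 - 1/230 = -18326401/230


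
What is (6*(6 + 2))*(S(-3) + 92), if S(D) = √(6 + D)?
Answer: 4416 + 48*√3 ≈ 4499.1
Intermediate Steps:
(6*(6 + 2))*(S(-3) + 92) = (6*(6 + 2))*(√(6 - 3) + 92) = (6*8)*(√3 + 92) = 48*(92 + √3) = 4416 + 48*√3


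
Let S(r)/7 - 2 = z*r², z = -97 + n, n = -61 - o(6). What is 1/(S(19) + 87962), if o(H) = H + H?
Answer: -1/341614 ≈ -2.9273e-6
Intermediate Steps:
o(H) = 2*H
n = -73 (n = -61 - 2*6 = -61 - 1*12 = -61 - 12 = -73)
z = -170 (z = -97 - 73 = -170)
S(r) = 14 - 1190*r² (S(r) = 14 + 7*(-170*r²) = 14 - 1190*r²)
1/(S(19) + 87962) = 1/((14 - 1190*19²) + 87962) = 1/((14 - 1190*361) + 87962) = 1/((14 - 429590) + 87962) = 1/(-429576 + 87962) = 1/(-341614) = -1/341614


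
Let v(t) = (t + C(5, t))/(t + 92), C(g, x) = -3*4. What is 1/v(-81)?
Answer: -11/93 ≈ -0.11828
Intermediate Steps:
C(g, x) = -12
v(t) = (-12 + t)/(92 + t) (v(t) = (t - 12)/(t + 92) = (-12 + t)/(92 + t))
1/v(-81) = 1/((-12 - 81)/(92 - 81)) = 1/(-93/11) = -11/93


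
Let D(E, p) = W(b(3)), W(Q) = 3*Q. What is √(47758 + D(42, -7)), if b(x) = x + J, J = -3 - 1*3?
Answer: √47749 ≈ 218.52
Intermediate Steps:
J = -6 (J = -3 - 3 = -6)
b(x) = -6 + x (b(x) = x - 6 = -6 + x)
D(E, p) = -9 (D(E, p) = 3*(-6 + 3) = 3*(-3) = -9)
√(47758 + D(42, -7)) = √(47758 - 9) = √47749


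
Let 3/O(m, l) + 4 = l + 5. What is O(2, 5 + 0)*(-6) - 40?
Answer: -43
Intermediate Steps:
O(m, l) = 3/(1 + l) (O(m, l) = 3/(-4 + (l + 5)) = 3/(-4 + (5 + l)) = 3/(1 + l))
O(2, 5 + 0)*(-6) - 40 = (3/(1 + (5 + 0)))*(-6) - 40 = (3/(1 + 5))*(-6) - 40 = (3/6)*(-6) - 40 = (3*(⅙))*(-6) - 40 = (½)*(-6) - 40 = -3 - 40 = -43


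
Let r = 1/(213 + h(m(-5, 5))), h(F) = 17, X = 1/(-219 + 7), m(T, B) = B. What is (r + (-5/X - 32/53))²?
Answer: 166773798012649/148596100 ≈ 1.1223e+6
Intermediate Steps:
X = -1/212 (X = 1/(-212) = -1/212 ≈ -0.0047170)
r = 1/230 (r = 1/(213 + 17) = 1/230 ≈ 0.0043478)
(r + (-5/X - 32/53))² = (1/230 + (-5/(-1/212) - 32/53))² = (1/230 + (-5*(-212) - 32*1/53))² = (1/230 + (1060 - 32/53))² = (1/230 + 56148/53)² = (12914093/12190)² = 166773798012649/148596100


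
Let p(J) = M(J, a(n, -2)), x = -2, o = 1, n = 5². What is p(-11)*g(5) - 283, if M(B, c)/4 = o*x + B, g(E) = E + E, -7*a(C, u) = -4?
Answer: -803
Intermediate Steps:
n = 25
a(C, u) = 4/7 (a(C, u) = -⅐*(-4) = 4/7)
g(E) = 2*E
M(B, c) = -8 + 4*B (M(B, c) = 4*(1*(-2) + B) = 4*(-2 + B) = -8 + 4*B)
p(J) = -8 + 4*J
p(-11)*g(5) - 283 = (-8 + 4*(-11))*(2*5) - 283 = (-8 - 44)*10 - 283 = -52*10 - 283 = -520 - 283 = -803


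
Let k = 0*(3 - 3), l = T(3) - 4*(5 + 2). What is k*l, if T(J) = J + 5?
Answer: 0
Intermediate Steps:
T(J) = 5 + J
l = -20 (l = (5 + 3) - 4*(5 + 2) = 8 - 4*7 = 8 - 1*28 = 8 - 28 = -20)
k = 0 (k = 0*0 = 0)
k*l = 0*(-20) = 0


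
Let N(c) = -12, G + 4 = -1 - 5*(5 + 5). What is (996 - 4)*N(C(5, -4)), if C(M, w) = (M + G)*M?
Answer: -11904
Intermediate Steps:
G = -55 (G = -4 + (-1 - 5*(5 + 5)) = -4 + (-1 - 5*10) = -4 + (-1 - 50) = -4 - 51 = -55)
C(M, w) = M*(-55 + M) (C(M, w) = (M - 55)*M = (-55 + M)*M = M*(-55 + M))
(996 - 4)*N(C(5, -4)) = (996 - 4)*(-12) = 992*(-12) = -11904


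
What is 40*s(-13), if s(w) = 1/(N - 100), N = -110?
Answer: -4/21 ≈ -0.19048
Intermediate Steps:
s(w) = -1/210 (s(w) = 1/(-110 - 100) = 1/(-210) = -1/210)
40*s(-13) = 40*(-1/210) = -4/21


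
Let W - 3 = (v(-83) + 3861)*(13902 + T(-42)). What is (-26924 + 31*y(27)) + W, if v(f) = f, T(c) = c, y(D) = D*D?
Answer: 52358758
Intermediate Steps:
y(D) = D²
W = 52363083 (W = 3 + (-83 + 3861)*(13902 - 42) = 3 + 3778*13860 = 3 + 52363080 = 52363083)
(-26924 + 31*y(27)) + W = (-26924 + 31*27²) + 52363083 = (-26924 + 31*729) + 52363083 = (-26924 + 22599) + 52363083 = -4325 + 52363083 = 52358758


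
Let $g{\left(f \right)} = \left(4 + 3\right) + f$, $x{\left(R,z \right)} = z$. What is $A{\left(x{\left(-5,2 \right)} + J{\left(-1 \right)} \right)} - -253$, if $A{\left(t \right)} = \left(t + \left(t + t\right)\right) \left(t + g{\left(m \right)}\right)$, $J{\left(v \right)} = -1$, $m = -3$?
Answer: $268$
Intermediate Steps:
$g{\left(f \right)} = 7 + f$
$A{\left(t \right)} = 3 t \left(4 + t\right)$ ($A{\left(t \right)} = \left(t + \left(t + t\right)\right) \left(t + \left(7 - 3\right)\right) = \left(t + 2 t\right) \left(t + 4\right) = 3 t \left(4 + t\right)$)
$A{\left(x{\left(-5,2 \right)} + J{\left(-1 \right)} \right)} - -253 = 3 \left(2 - 1\right) \left(4 + \left(2 - 1\right)\right) - -253 = 3 \cdot 1 \left(4 + 1\right) + 253 = 3 \cdot 1 \cdot 5 + 253 = 15 + 253 = 268$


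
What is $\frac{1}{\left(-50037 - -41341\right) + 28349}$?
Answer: $\frac{1}{19653} \approx 5.0883 \cdot 10^{-5}$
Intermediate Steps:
$\frac{1}{\left(-50037 - -41341\right) + 28349} = \frac{1}{\left(-50037 + 41341\right) + 28349} = \frac{1}{-8696 + 28349} = \frac{1}{19653}$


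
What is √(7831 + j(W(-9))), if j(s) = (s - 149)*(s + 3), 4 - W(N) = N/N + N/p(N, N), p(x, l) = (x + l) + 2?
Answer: √1800721/16 ≈ 83.869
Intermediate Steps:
p(x, l) = 2 + l + x (p(x, l) = (l + x) + 2 = 2 + l + x)
W(N) = 3 - N/(2 + 2*N) (W(N) = 4 - (N/N + N/(2 + N + N)) = 4 - (1 + N/(2 + 2*N)) = 4 + (-1 - N/(2 + 2*N)) = 3 - N/(2 + 2*N))
j(s) = (-149 + s)*(3 + s)
√(7831 + j(W(-9))) = √(7831 + (-447 + ((6 + 5*(-9))/(2*(1 - 9)))² - 73*(6 + 5*(-9))/(1 - 9))) = √(7831 + (-447 + ((½)*(6 - 45)/(-8))² - 73*(6 - 45)/(-8))) = √(7831 + (-447 + ((½)*(-⅛)*(-39))² - 73*(-1)*(-39)/8)) = √(7831 + (-447 + (39/16)² - 146*39/16)) = √(7831 + (-447 + 1521/256 - 2847/8)) = √(7831 - 204015/256) = √(1800721/256) = √1800721/16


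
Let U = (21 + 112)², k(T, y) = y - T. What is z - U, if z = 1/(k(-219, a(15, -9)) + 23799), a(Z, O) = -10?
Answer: -424677511/24008 ≈ -17689.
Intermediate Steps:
z = 1/24008 (z = 1/((-10 - 1*(-219)) + 23799) = 1/((-10 + 219) + 23799) = 1/(209 + 23799) = 1/24008 ≈ 4.1653e-5)
U = 17689 (U = 133² = 17689)
z - U = 1/24008 - 1*17689 = 1/24008 - 17689 = -424677511/24008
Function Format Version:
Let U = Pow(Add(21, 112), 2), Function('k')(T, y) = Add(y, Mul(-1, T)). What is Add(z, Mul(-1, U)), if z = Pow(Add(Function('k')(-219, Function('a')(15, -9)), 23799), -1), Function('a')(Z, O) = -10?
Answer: Rational(-424677511, 24008) ≈ -17689.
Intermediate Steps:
z = Rational(1, 24008) (z = Pow(Add(Add(-10, Mul(-1, -219)), 23799), -1) = Pow(Add(Add(-10, 219), 23799), -1) = Pow(Add(209, 23799), -1) = Pow(24008, -1) = Rational(1, 24008) ≈ 4.1653e-5)
U = 17689 (U = Pow(133, 2) = 17689)
Add(z, Mul(-1, U)) = Add(Rational(1, 24008), Mul(-1, 17689)) = Add(Rational(1, 24008), -17689) = Rational(-424677511, 24008)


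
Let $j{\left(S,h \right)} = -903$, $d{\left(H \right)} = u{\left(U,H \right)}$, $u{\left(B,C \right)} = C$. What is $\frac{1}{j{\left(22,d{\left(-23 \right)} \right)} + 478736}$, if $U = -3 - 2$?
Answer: $\frac{1}{477833} \approx 2.0928 \cdot 10^{-6}$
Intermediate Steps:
$U = -5$ ($U = -3 - 2 = -5$)
$d{\left(H \right)} = H$
$\frac{1}{j{\left(22,d{\left(-23 \right)} \right)} + 478736} = \frac{1}{-903 + 478736} = \frac{1}{477833}$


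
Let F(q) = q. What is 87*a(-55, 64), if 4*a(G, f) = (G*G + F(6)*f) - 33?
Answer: 73428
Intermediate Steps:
a(G, f) = -33/4 + G²/4 + 3*f/2 (a(G, f) = ((G*G + 6*f) - 33)/4 = ((G² + 6*f) - 33)/4 = (-33 + G² + 6*f)/4 = -33/4 + G²/4 + 3*f/2)
87*a(-55, 64) = 87*(-33/4 + (¼)*(-55)² + (3/2)*64) = 87*(-33/4 + (¼)*3025 + 96) = 87*(-33/4 + 3025/4 + 96) = 87*844 = 73428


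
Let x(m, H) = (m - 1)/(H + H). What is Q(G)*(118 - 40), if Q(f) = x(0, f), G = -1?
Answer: 39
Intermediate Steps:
x(m, H) = (-1 + m)/(2*H) (x(m, H) = (-1 + m)/((2*H)) = (-1 + m)*(1/(2*H)) = (-1 + m)/(2*H))
Q(f) = -1/(2*f) (Q(f) = (-1 + 0)/(2*f) = (½)*(-1)/f = -1/(2*f))
Q(G)*(118 - 40) = (-½/(-1))*(118 - 40) = -½*(-1)*78 = (½)*78 = 39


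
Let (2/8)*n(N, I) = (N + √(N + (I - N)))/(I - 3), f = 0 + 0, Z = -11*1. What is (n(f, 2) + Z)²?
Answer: 153 + 88*√2 ≈ 277.45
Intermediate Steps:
Z = -11
f = 0
n(N, I) = 4*(N + √I)/(-3 + I) (n(N, I) = 4*((N + √(N + (I - N)))/(I - 3)) = 4*((N + √I)/(-3 + I)) = 4*(N + √I)/(-3 + I))
(n(f, 2) + Z)² = (4*(0 + √2)/(-3 + 2) - 11)² = (4*√2/(-1) - 11)² = (4*(-1)*√2 - 11)² = (-4*√2 - 11)² = (-11 - 4*√2)²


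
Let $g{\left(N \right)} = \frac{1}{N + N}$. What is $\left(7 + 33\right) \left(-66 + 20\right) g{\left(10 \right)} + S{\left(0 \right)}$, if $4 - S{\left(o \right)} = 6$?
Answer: $-94$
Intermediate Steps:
$g{\left(N \right)} = \frac{1}{2 N}$
$S{\left(o \right)} = -2$ ($S{\left(o \right)} = 4 - 6 = -2$)
$\left(7 + 33\right) \left(-66 + 20\right) g{\left(10 \right)} + S{\left(0 \right)} = \left(7 + 33\right) \left(-66 + 20\right) \frac{1}{2 \cdot 10} - 2 = 40 \left(-46\right) \frac{1}{2} \cdot \frac{1}{10} - 2 = \left(-1840\right) \frac{1}{20} - 2 = -92 - 2 = -94$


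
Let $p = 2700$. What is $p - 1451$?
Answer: $1249$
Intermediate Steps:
$p - 1451 = 2700 - 1451 = 1249$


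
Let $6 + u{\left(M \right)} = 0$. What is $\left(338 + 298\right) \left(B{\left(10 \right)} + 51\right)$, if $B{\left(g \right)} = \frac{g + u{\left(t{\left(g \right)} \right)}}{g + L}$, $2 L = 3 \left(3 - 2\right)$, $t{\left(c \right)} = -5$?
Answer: $\frac{751116}{23} \approx 32657.0$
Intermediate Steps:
$L = \frac{3}{2}$ ($L = \frac{3 \left(3 - 2\right)}{2} = \frac{3 \cdot 1}{2} = \frac{1}{2} \cdot 3 = \frac{3}{2} \approx 1.5$)
$u{\left(M \right)} = -6$ ($u{\left(M \right)} = -6 + 0 = -6$)
$B{\left(g \right)} = \frac{-6 + g}{\frac{3}{2} + g}$ ($B{\left(g \right)} = \frac{g - 6}{g + \frac{3}{2}} = \frac{-6 + g}{\frac{3}{2} + g}$)
$\left(338 + 298\right) \left(B{\left(10 \right)} + 51\right) = \left(338 + 298\right) \left(\frac{2 \left(-6 + 10\right)}{3 + 2 \cdot 10} + 51\right) = 636 \left(2 \frac{1}{3 + 20} \cdot 4 + 51\right) = 636 \left(2 \cdot \frac{1}{23} \cdot 4 + 51\right) = 636 \left(\frac{8}{23} + 51\right) = 636 \cdot \frac{1181}{23} = \frac{751116}{23}$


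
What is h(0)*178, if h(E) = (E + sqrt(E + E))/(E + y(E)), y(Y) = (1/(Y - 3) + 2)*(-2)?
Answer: 0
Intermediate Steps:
y(Y) = -4 - 2/(-3 + Y) (y(Y) = (1/(-3 + Y) + 2)*(-2) = (2 + 1/(-3 + Y))*(-2) = -4 - 2/(-3 + Y))
h(E) = (E + sqrt(2)*sqrt(E))/(E + 2*(5 - 2*E)/(-3 + E)) (h(E) = (E + sqrt(E + E))/(E + 2*(5 - 2*E)/(-3 + E)) = (E + sqrt(2*E))/(E + 2*(5 - 2*E)/(-3 + E)) = (E + sqrt(2)*sqrt(E))/(E + 2*(5 - 2*E)/(-3 + E)))
h(0)*178 = ((-3 + 0)*(0 + sqrt(2)*sqrt(0))/(10 - 4*0 + 0*(-3 + 0)))*178 = (-3*(0 + sqrt(2)*0)/(10 + 0 + 0*(-3)))*178 = (-3*(0 + 0)/(10 + 0 + 0))*178 = (-3*0/10)*178 = ((1/10)*(-3)*0)*178 = 0*178 = 0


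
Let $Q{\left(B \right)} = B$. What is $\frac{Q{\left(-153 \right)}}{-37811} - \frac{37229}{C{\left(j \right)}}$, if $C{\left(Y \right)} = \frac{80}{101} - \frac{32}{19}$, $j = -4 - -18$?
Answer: $\frac{2701310776697}{64732432} \approx 41730.0$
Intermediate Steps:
$j = 14$ ($j = -4 + 18 = 14$)
$C{\left(Y \right)} = - \frac{1712}{1919}$ ($C{\left(Y \right)} = 80 \cdot \frac{1}{101} - \frac{32}{19} = \frac{80}{101} - \frac{32}{19} = - \frac{1712}{1919}$)
$\frac{Q{\left(-153 \right)}}{-37811} - \frac{37229}{C{\left(j \right)}} = - \frac{153}{-37811} - \frac{37229}{- \frac{1712}{1919}} = \left(-153\right) \left(- \frac{1}{37811}\right) - - \frac{71442451}{1712} = \frac{153}{37811} + \frac{71442451}{1712} = \frac{2701310776697}{64732432}$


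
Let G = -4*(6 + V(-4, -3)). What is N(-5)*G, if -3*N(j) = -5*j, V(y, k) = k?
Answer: 100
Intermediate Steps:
N(j) = 5*j/3 (N(j) = -(-5)*j/3 = 5*j/3)
G = -12 (G = -4*(6 - 3) = -4*3 = -12)
N(-5)*G = ((5/3)*(-5))*(-12) = -25/3*(-12) = 100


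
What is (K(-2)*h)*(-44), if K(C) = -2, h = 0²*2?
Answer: 0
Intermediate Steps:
h = 0 (h = 0*2 = 0)
(K(-2)*h)*(-44) = -2*0*(-44) = 0*(-44) = 0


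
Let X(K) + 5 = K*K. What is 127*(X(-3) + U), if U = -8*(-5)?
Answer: 5588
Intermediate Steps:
X(K) = -5 + K² (X(K) = -5 + K*K = -5 + K²)
U = 40
127*(X(-3) + U) = 127*((-5 + (-3)²) + 40) = 127*((-5 + 9) + 40) = 127*(4 + 40) = 127*44 = 5588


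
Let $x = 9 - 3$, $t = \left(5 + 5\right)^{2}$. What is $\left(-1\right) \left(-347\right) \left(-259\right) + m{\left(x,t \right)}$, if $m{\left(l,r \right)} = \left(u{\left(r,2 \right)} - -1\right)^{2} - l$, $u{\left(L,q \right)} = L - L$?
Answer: $-89878$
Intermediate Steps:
$t = 100$ ($t = 10^{2} = 100$)
$u{\left(L,q \right)} = 0$
$x = 6$ ($x = 9 - 3 = 6$)
$m{\left(l,r \right)} = 1 - l$ ($m{\left(l,r \right)} = \left(0 - -1\right)^{2} - l = \left(0 + 1\right)^{2} - l = 1^{2} - l = 1 - l$)
$\left(-1\right) \left(-347\right) \left(-259\right) + m{\left(x,t \right)} = \left(-1\right) \left(-347\right) \left(-259\right) + \left(1 - 6\right) = 347 \left(-259\right) + \left(1 - 6\right) = -89873 - 5 = -89878$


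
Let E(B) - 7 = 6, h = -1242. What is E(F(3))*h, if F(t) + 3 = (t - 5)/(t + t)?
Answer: -16146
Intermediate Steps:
F(t) = -3 + (-5 + t)/(2*t) (F(t) = -3 + (t - 5)/(t + t) = -3 + (-5 + t)/((2*t)) = -3 + (-5 + t)*(1/(2*t)) = -3 + (-5 + t)/(2*t))
E(B) = 13 (E(B) = 7 + 6 = 13)
E(F(3))*h = 13*(-1242) = -16146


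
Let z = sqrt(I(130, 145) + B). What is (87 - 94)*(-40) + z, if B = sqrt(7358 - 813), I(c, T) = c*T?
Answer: 280 + sqrt(18850 + sqrt(6545)) ≈ 417.59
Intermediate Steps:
I(c, T) = T*c
B = sqrt(6545) ≈ 80.901
z = sqrt(18850 + sqrt(6545)) (z = sqrt(145*130 + sqrt(6545)) = sqrt(18850 + sqrt(6545)) ≈ 137.59)
(87 - 94)*(-40) + z = (87 - 94)*(-40) + sqrt(18850 + sqrt(6545)) = -7*(-40) + sqrt(18850 + sqrt(6545)) = 280 + sqrt(18850 + sqrt(6545))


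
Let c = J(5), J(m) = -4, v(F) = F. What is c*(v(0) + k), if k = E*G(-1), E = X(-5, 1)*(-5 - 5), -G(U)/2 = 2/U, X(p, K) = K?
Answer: 160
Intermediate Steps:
G(U) = -4/U
E = -10 (E = 1*(-5 - 5) = 1*(-10) = -10)
c = -4
k = -40 (k = -(-40)/(-1) = -(-40)*(-1) = -10*4 = -40)
c*(v(0) + k) = -4*(0 - 40) = -4*(-40) = 160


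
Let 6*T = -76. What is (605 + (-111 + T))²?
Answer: 2085136/9 ≈ 2.3168e+5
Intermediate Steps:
T = -38/3 (T = (⅙)*(-76) = -38/3 ≈ -12.667)
(605 + (-111 + T))² = (605 + (-111 - 38/3))² = (605 - 371/3)² = (1444/3)² = 2085136/9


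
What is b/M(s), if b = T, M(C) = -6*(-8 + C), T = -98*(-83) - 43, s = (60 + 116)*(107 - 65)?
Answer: -2697/14768 ≈ -0.18262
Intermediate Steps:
s = 7392 (s = 176*42 = 7392)
T = 8091 (T = 8134 - 43 = 8091)
M(C) = 48 - 6*C
b = 8091
b/M(s) = 8091/(48 - 6*7392) = 8091/(48 - 44352) = 8091/(-44304) = 8091*(-1/44304) = -2697/14768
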